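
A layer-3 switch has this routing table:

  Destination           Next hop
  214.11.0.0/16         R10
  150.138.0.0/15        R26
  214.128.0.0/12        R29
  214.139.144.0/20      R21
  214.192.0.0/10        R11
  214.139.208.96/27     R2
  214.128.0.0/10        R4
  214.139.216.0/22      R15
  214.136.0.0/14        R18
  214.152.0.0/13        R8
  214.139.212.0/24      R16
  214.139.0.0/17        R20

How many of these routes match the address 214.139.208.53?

Prefixes containing 214.139.208.53:
  214.128.0.0/10 (214.128.0.0 - 214.191.255.255)
  214.128.0.0/12 (214.128.0.0 - 214.143.255.255)
  214.136.0.0/14 (214.136.0.0 - 214.139.255.255)
Total matching entries: 3.

3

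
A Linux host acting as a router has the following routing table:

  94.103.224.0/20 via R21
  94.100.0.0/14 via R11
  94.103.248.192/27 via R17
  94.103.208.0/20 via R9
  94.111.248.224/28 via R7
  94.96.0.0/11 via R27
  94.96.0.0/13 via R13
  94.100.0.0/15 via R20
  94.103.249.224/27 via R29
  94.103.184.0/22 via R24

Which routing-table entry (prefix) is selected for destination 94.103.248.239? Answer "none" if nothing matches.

94.100.0.0/14

Entries matching 94.103.248.239:
  94.96.0.0/11 (94.96.0.0 - 94.127.255.255)
  94.96.0.0/13 (94.96.0.0 - 94.103.255.255)
  94.100.0.0/14 (94.100.0.0 - 94.103.255.255)
Most specific is 94.100.0.0/14.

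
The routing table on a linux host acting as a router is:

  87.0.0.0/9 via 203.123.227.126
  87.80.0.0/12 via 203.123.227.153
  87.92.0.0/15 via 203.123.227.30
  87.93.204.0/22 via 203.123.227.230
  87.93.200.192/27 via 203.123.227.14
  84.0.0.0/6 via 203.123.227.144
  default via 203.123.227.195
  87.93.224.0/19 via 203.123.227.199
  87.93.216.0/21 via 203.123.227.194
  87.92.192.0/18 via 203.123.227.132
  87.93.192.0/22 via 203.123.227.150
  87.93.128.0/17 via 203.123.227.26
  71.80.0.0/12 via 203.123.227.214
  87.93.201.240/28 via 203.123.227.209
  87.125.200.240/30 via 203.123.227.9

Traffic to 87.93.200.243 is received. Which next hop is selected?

203.123.227.26

Routes whose prefix contains 87.93.200.243:
  0.0.0.0/0 (default, matches everything) -> 203.123.227.195
  84.0.0.0/6 (84.0.0.0 - 87.255.255.255) -> 203.123.227.144
  87.0.0.0/9 (87.0.0.0 - 87.127.255.255) -> 203.123.227.126
  87.80.0.0/12 (87.80.0.0 - 87.95.255.255) -> 203.123.227.153
  87.92.0.0/15 (87.92.0.0 - 87.93.255.255) -> 203.123.227.30
  87.93.128.0/17 (87.93.128.0 - 87.93.255.255) -> 203.123.227.26
More-specific entries that do NOT match:
  87.125.200.240/30 (87.125.200.240 - 87.125.200.243) does not contain 87.93.200.243
  87.93.201.240/28 (87.93.201.240 - 87.93.201.255) does not contain 87.93.200.243
  87.93.200.192/27 (87.93.200.192 - 87.93.200.223) does not contain 87.93.200.243
  87.93.204.0/22 (87.93.204.0 - 87.93.207.255) does not contain 87.93.200.243
  87.93.192.0/22 (87.93.192.0 - 87.93.195.255) does not contain 87.93.200.243
  87.93.216.0/21 (87.93.216.0 - 87.93.223.255) does not contain 87.93.200.243
  87.93.224.0/19 (87.93.224.0 - 87.93.255.255) does not contain 87.93.200.243
  87.92.192.0/18 (87.92.192.0 - 87.92.255.255) does not contain 87.93.200.243
Longest matching prefix is /17 -> next hop 203.123.227.26.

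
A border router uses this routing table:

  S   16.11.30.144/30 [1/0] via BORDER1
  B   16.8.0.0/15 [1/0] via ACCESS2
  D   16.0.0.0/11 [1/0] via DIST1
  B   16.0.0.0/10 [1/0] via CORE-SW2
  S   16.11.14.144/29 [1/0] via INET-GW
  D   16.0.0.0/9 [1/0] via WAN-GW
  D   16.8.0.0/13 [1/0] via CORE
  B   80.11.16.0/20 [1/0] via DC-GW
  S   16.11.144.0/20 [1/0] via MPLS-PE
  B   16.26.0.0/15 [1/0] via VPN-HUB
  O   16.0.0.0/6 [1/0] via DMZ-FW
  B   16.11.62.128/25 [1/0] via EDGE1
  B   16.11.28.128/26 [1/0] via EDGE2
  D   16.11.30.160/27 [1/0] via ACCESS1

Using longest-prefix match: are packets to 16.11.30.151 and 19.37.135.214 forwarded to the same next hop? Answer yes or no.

16.11.30.151: longest match 16.8.0.0/13 -> CORE
19.37.135.214: longest match 16.0.0.0/6 -> DMZ-FW

no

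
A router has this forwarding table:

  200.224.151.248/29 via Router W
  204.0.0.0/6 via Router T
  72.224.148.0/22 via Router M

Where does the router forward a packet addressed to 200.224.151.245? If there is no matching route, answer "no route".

no route

No entry's prefix contains 200.224.151.245; there is no default route.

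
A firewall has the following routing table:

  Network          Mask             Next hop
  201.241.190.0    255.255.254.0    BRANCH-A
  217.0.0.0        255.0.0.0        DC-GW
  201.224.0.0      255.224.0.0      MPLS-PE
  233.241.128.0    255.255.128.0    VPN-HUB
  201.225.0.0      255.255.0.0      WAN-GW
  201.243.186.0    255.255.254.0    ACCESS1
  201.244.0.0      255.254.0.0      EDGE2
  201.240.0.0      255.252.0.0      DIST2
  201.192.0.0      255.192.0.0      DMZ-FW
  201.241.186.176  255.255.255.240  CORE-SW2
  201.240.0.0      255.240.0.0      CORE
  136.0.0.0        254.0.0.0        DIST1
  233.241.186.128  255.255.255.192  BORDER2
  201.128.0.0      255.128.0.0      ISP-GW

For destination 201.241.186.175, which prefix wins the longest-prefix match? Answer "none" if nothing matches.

Entries matching 201.241.186.175:
  201.128.0.0/9 (201.128.0.0 - 201.255.255.255)
  201.192.0.0/10 (201.192.0.0 - 201.255.255.255)
  201.224.0.0/11 (201.224.0.0 - 201.255.255.255)
  201.240.0.0/12 (201.240.0.0 - 201.255.255.255)
  201.240.0.0/14 (201.240.0.0 - 201.243.255.255)
Most specific is 201.240.0.0/14.

201.240.0.0/14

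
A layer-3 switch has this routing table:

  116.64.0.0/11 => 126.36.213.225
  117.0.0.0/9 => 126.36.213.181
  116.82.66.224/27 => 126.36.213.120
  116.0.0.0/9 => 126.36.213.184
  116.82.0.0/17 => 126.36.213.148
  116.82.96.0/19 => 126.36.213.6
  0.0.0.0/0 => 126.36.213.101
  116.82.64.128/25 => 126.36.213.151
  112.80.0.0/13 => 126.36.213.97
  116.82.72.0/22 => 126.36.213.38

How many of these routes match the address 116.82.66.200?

4

Prefixes containing 116.82.66.200:
  0.0.0.0/0 (default, matches everything)
  116.0.0.0/9 (116.0.0.0 - 116.127.255.255)
  116.64.0.0/11 (116.64.0.0 - 116.95.255.255)
  116.82.0.0/17 (116.82.0.0 - 116.82.127.255)
Total matching entries: 4.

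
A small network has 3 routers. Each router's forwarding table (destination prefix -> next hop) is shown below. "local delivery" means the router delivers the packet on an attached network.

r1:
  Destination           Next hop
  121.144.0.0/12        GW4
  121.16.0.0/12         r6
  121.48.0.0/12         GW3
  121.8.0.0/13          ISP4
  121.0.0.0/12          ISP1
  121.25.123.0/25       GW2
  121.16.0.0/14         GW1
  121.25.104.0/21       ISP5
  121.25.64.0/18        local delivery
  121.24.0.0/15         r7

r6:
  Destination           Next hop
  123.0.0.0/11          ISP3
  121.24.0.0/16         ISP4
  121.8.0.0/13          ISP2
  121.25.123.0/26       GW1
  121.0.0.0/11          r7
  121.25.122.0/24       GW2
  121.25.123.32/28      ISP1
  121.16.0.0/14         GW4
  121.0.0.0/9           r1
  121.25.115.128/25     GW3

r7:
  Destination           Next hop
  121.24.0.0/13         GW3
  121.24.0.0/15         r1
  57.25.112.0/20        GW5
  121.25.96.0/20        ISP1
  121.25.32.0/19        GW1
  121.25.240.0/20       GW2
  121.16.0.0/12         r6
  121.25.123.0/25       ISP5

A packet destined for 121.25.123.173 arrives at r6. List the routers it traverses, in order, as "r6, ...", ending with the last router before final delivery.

At r6: longest match for 121.25.123.173 is 121.0.0.0/11 -> r7
At r7: longest match for 121.25.123.173 is 121.24.0.0/15 -> r1
At r1: longest match for 121.25.123.173 is 121.25.64.0/18 -> local delivery

r6, r7, r1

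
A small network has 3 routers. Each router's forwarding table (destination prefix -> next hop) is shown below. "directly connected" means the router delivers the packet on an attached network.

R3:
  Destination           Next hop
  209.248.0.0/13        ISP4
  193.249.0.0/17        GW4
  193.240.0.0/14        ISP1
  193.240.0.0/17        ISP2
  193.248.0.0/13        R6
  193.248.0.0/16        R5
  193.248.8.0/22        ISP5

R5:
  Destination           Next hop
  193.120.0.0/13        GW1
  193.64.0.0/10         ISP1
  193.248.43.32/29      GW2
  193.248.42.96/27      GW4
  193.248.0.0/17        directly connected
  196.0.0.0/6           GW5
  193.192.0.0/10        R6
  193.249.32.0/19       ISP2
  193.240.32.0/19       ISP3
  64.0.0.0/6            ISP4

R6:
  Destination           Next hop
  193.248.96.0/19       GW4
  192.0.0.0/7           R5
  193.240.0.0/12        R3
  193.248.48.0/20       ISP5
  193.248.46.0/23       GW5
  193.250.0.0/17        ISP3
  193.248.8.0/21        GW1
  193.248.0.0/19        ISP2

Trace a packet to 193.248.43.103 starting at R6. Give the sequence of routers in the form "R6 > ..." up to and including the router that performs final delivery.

At R6: longest match for 193.248.43.103 is 193.240.0.0/12 -> R3
At R3: longest match for 193.248.43.103 is 193.248.0.0/16 -> R5
At R5: longest match for 193.248.43.103 is 193.248.0.0/17 -> directly connected

R6 > R3 > R5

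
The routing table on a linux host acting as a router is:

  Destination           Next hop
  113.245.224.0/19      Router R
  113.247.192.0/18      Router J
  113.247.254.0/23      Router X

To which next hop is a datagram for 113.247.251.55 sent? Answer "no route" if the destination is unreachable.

Routes whose prefix contains 113.247.251.55:
  113.247.192.0/18 (113.247.192.0 - 113.247.255.255) -> Router J
More-specific entries that do NOT match:
  113.247.254.0/23 (113.247.254.0 - 113.247.255.255) does not contain 113.247.251.55
  113.245.224.0/19 (113.245.224.0 - 113.245.255.255) does not contain 113.247.251.55
Longest matching prefix is /18 -> next hop Router J.

Router J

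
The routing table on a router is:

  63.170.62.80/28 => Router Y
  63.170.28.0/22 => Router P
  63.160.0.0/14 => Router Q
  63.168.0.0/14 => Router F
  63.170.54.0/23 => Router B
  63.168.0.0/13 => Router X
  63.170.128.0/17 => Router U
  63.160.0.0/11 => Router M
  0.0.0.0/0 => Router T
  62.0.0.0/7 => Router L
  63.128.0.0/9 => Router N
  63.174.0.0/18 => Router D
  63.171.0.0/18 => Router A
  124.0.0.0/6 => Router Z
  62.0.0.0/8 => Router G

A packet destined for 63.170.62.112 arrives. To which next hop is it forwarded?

Routes whose prefix contains 63.170.62.112:
  0.0.0.0/0 (default, matches everything) -> Router T
  62.0.0.0/7 (62.0.0.0 - 63.255.255.255) -> Router L
  63.128.0.0/9 (63.128.0.0 - 63.255.255.255) -> Router N
  63.160.0.0/11 (63.160.0.0 - 63.191.255.255) -> Router M
  63.168.0.0/13 (63.168.0.0 - 63.175.255.255) -> Router X
  63.168.0.0/14 (63.168.0.0 - 63.171.255.255) -> Router F
More-specific entries that do NOT match:
  63.170.62.80/28 (63.170.62.80 - 63.170.62.95) does not contain 63.170.62.112
  63.170.54.0/23 (63.170.54.0 - 63.170.55.255) does not contain 63.170.62.112
  63.170.28.0/22 (63.170.28.0 - 63.170.31.255) does not contain 63.170.62.112
  63.174.0.0/18 (63.174.0.0 - 63.174.63.255) does not contain 63.170.62.112
  63.171.0.0/18 (63.171.0.0 - 63.171.63.255) does not contain 63.170.62.112
  63.170.128.0/17 (63.170.128.0 - 63.170.255.255) does not contain 63.170.62.112
Longest matching prefix is /14 -> next hop Router F.

Router F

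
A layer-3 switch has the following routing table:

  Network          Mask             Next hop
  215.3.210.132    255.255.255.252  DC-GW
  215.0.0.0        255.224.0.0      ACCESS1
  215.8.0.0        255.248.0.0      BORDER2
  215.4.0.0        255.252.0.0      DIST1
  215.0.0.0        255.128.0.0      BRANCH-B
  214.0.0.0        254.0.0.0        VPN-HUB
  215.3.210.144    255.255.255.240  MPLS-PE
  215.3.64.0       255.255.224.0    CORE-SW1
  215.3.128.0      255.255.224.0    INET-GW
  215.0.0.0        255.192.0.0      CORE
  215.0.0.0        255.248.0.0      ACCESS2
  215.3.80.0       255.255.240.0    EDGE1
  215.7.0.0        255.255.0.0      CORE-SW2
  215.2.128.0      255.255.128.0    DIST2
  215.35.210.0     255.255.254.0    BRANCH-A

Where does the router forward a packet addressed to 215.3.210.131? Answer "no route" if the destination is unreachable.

Routes whose prefix contains 215.3.210.131:
  214.0.0.0/7 (214.0.0.0 - 215.255.255.255) -> VPN-HUB
  215.0.0.0/9 (215.0.0.0 - 215.127.255.255) -> BRANCH-B
  215.0.0.0/10 (215.0.0.0 - 215.63.255.255) -> CORE
  215.0.0.0/11 (215.0.0.0 - 215.31.255.255) -> ACCESS1
  215.0.0.0/13 (215.0.0.0 - 215.7.255.255) -> ACCESS2
More-specific entries that do NOT match:
  215.3.210.132/30 (215.3.210.132 - 215.3.210.135) does not contain 215.3.210.131
  215.3.210.144/28 (215.3.210.144 - 215.3.210.159) does not contain 215.3.210.131
  215.35.210.0/23 (215.35.210.0 - 215.35.211.255) does not contain 215.3.210.131
  215.3.80.0/20 (215.3.80.0 - 215.3.95.255) does not contain 215.3.210.131
  215.3.64.0/19 (215.3.64.0 - 215.3.95.255) does not contain 215.3.210.131
  215.3.128.0/19 (215.3.128.0 - 215.3.159.255) does not contain 215.3.210.131
  215.2.128.0/17 (215.2.128.0 - 215.2.255.255) does not contain 215.3.210.131
  215.7.0.0/16 (215.7.0.0 - 215.7.255.255) does not contain 215.3.210.131
  215.4.0.0/14 (215.4.0.0 - 215.7.255.255) does not contain 215.3.210.131
Longest matching prefix is /13 -> next hop ACCESS2.

ACCESS2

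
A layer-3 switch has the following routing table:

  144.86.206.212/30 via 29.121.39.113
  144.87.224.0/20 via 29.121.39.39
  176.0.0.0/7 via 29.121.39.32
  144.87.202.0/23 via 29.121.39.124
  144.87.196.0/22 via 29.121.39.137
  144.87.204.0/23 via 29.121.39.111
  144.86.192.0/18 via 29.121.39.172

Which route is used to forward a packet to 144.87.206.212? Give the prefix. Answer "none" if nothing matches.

144.87.206.212 is outside every listed prefix and there is no default route.

none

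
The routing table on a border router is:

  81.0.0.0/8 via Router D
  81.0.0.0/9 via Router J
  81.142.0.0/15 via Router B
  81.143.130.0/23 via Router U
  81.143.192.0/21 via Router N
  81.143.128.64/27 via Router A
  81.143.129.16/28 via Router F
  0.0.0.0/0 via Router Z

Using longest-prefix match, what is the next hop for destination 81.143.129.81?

Routes whose prefix contains 81.143.129.81:
  0.0.0.0/0 (default, matches everything) -> Router Z
  81.0.0.0/8 (81.0.0.0 - 81.255.255.255) -> Router D
  81.142.0.0/15 (81.142.0.0 - 81.143.255.255) -> Router B
More-specific entries that do NOT match:
  81.143.129.16/28 (81.143.129.16 - 81.143.129.31) does not contain 81.143.129.81
  81.143.128.64/27 (81.143.128.64 - 81.143.128.95) does not contain 81.143.129.81
  81.143.130.0/23 (81.143.130.0 - 81.143.131.255) does not contain 81.143.129.81
  81.143.192.0/21 (81.143.192.0 - 81.143.199.255) does not contain 81.143.129.81
Longest matching prefix is /15 -> next hop Router B.

Router B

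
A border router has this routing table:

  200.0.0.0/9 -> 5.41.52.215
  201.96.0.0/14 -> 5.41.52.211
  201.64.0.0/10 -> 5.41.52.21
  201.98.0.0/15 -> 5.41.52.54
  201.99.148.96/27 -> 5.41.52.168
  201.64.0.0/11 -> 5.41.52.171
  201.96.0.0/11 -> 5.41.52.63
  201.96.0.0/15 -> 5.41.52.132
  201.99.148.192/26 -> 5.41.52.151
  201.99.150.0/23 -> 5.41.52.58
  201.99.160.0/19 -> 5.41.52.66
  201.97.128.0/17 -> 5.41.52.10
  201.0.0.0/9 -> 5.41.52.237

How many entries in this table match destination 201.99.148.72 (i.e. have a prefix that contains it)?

Prefixes containing 201.99.148.72:
  201.0.0.0/9 (201.0.0.0 - 201.127.255.255)
  201.64.0.0/10 (201.64.0.0 - 201.127.255.255)
  201.96.0.0/11 (201.96.0.0 - 201.127.255.255)
  201.96.0.0/14 (201.96.0.0 - 201.99.255.255)
  201.98.0.0/15 (201.98.0.0 - 201.99.255.255)
Total matching entries: 5.

5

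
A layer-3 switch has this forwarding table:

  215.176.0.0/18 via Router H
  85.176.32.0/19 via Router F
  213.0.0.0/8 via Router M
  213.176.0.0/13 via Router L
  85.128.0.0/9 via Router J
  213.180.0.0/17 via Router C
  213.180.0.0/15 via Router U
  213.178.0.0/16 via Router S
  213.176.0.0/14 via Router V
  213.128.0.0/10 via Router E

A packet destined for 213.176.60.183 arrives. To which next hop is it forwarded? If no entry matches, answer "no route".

Routes whose prefix contains 213.176.60.183:
  213.0.0.0/8 (213.0.0.0 - 213.255.255.255) -> Router M
  213.128.0.0/10 (213.128.0.0 - 213.191.255.255) -> Router E
  213.176.0.0/13 (213.176.0.0 - 213.183.255.255) -> Router L
  213.176.0.0/14 (213.176.0.0 - 213.179.255.255) -> Router V
More-specific entries that do NOT match:
  85.176.32.0/19 (85.176.32.0 - 85.176.63.255) does not contain 213.176.60.183
  215.176.0.0/18 (215.176.0.0 - 215.176.63.255) does not contain 213.176.60.183
  213.180.0.0/17 (213.180.0.0 - 213.180.127.255) does not contain 213.176.60.183
  213.178.0.0/16 (213.178.0.0 - 213.178.255.255) does not contain 213.176.60.183
  213.180.0.0/15 (213.180.0.0 - 213.181.255.255) does not contain 213.176.60.183
Longest matching prefix is /14 -> next hop Router V.

Router V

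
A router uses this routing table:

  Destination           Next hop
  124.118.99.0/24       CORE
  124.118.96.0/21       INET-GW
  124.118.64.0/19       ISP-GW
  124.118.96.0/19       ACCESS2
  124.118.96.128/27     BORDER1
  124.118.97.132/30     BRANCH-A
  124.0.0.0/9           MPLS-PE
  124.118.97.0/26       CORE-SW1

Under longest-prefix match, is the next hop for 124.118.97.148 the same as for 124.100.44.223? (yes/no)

124.118.97.148: longest match 124.118.96.0/21 -> INET-GW
124.100.44.223: longest match 124.0.0.0/9 -> MPLS-PE

no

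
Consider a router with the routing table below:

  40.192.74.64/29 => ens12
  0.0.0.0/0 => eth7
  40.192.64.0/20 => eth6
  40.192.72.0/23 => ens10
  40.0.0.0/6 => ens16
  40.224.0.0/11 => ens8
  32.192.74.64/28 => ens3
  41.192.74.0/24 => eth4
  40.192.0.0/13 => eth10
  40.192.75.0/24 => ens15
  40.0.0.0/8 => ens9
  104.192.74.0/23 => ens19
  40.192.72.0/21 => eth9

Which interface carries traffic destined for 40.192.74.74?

Routes whose prefix contains 40.192.74.74:
  0.0.0.0/0 (default, matches everything) -> eth7
  40.0.0.0/6 (40.0.0.0 - 43.255.255.255) -> ens16
  40.0.0.0/8 (40.0.0.0 - 40.255.255.255) -> ens9
  40.192.0.0/13 (40.192.0.0 - 40.199.255.255) -> eth10
  40.192.64.0/20 (40.192.64.0 - 40.192.79.255) -> eth6
  40.192.72.0/21 (40.192.72.0 - 40.192.79.255) -> eth9
More-specific entries that do NOT match:
  40.192.74.64/29 (40.192.74.64 - 40.192.74.71) does not contain 40.192.74.74
  32.192.74.64/28 (32.192.74.64 - 32.192.74.79) does not contain 40.192.74.74
  41.192.74.0/24 (41.192.74.0 - 41.192.74.255) does not contain 40.192.74.74
  40.192.75.0/24 (40.192.75.0 - 40.192.75.255) does not contain 40.192.74.74
  40.192.72.0/23 (40.192.72.0 - 40.192.73.255) does not contain 40.192.74.74
  104.192.74.0/23 (104.192.74.0 - 104.192.75.255) does not contain 40.192.74.74
Longest matching prefix is /21 -> interface eth9.

eth9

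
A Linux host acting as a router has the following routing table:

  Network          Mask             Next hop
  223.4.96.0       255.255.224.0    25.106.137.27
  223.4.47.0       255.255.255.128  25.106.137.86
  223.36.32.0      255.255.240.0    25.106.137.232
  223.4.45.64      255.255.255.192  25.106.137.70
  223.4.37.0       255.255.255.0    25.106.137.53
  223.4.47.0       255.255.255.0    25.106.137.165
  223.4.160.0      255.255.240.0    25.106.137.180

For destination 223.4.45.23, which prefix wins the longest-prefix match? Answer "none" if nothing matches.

223.4.45.23 is outside every listed prefix and there is no default route.

none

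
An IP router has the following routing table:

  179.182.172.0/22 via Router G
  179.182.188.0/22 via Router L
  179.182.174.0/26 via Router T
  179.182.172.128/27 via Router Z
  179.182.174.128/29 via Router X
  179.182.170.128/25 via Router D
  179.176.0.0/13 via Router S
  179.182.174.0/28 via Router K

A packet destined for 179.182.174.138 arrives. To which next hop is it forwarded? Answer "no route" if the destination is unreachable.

Routes whose prefix contains 179.182.174.138:
  179.176.0.0/13 (179.176.0.0 - 179.183.255.255) -> Router S
  179.182.172.0/22 (179.182.172.0 - 179.182.175.255) -> Router G
More-specific entries that do NOT match:
  179.182.174.128/29 (179.182.174.128 - 179.182.174.135) does not contain 179.182.174.138
  179.182.174.0/28 (179.182.174.0 - 179.182.174.15) does not contain 179.182.174.138
  179.182.172.128/27 (179.182.172.128 - 179.182.172.159) does not contain 179.182.174.138
  179.182.174.0/26 (179.182.174.0 - 179.182.174.63) does not contain 179.182.174.138
  179.182.170.128/25 (179.182.170.128 - 179.182.170.255) does not contain 179.182.174.138
Longest matching prefix is /22 -> next hop Router G.

Router G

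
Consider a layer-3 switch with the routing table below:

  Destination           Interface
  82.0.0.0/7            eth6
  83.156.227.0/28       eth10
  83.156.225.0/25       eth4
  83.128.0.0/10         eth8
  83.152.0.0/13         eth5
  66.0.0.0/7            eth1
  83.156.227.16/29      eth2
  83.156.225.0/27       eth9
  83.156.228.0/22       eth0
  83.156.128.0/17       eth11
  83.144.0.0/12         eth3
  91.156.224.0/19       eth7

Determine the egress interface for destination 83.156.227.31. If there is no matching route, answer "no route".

Routes whose prefix contains 83.156.227.31:
  82.0.0.0/7 (82.0.0.0 - 83.255.255.255) -> eth6
  83.128.0.0/10 (83.128.0.0 - 83.191.255.255) -> eth8
  83.144.0.0/12 (83.144.0.0 - 83.159.255.255) -> eth3
  83.152.0.0/13 (83.152.0.0 - 83.159.255.255) -> eth5
  83.156.128.0/17 (83.156.128.0 - 83.156.255.255) -> eth11
More-specific entries that do NOT match:
  83.156.227.16/29 (83.156.227.16 - 83.156.227.23) does not contain 83.156.227.31
  83.156.227.0/28 (83.156.227.0 - 83.156.227.15) does not contain 83.156.227.31
  83.156.225.0/27 (83.156.225.0 - 83.156.225.31) does not contain 83.156.227.31
  83.156.225.0/25 (83.156.225.0 - 83.156.225.127) does not contain 83.156.227.31
  83.156.228.0/22 (83.156.228.0 - 83.156.231.255) does not contain 83.156.227.31
  91.156.224.0/19 (91.156.224.0 - 91.156.255.255) does not contain 83.156.227.31
Longest matching prefix is /17 -> interface eth11.

eth11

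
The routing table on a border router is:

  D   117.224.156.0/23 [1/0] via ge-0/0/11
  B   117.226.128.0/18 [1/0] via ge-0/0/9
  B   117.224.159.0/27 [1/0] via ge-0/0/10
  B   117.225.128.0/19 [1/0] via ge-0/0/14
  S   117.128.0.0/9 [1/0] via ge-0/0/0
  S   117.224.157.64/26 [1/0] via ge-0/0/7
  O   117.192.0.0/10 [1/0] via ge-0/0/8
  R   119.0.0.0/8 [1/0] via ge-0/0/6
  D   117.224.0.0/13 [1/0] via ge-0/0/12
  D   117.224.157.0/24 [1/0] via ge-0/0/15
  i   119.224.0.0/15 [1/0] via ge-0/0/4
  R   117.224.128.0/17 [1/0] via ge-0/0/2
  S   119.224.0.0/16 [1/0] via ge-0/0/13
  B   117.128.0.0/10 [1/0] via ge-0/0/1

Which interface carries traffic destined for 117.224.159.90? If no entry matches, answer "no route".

Routes whose prefix contains 117.224.159.90:
  117.128.0.0/9 (117.128.0.0 - 117.255.255.255) -> ge-0/0/0
  117.192.0.0/10 (117.192.0.0 - 117.255.255.255) -> ge-0/0/8
  117.224.0.0/13 (117.224.0.0 - 117.231.255.255) -> ge-0/0/12
  117.224.128.0/17 (117.224.128.0 - 117.224.255.255) -> ge-0/0/2
More-specific entries that do NOT match:
  117.224.159.0/27 (117.224.159.0 - 117.224.159.31) does not contain 117.224.159.90
  117.224.157.64/26 (117.224.157.64 - 117.224.157.127) does not contain 117.224.159.90
  117.224.157.0/24 (117.224.157.0 - 117.224.157.255) does not contain 117.224.159.90
  117.224.156.0/23 (117.224.156.0 - 117.224.157.255) does not contain 117.224.159.90
  117.225.128.0/19 (117.225.128.0 - 117.225.159.255) does not contain 117.224.159.90
  117.226.128.0/18 (117.226.128.0 - 117.226.191.255) does not contain 117.224.159.90
Longest matching prefix is /17 -> interface ge-0/0/2.

ge-0/0/2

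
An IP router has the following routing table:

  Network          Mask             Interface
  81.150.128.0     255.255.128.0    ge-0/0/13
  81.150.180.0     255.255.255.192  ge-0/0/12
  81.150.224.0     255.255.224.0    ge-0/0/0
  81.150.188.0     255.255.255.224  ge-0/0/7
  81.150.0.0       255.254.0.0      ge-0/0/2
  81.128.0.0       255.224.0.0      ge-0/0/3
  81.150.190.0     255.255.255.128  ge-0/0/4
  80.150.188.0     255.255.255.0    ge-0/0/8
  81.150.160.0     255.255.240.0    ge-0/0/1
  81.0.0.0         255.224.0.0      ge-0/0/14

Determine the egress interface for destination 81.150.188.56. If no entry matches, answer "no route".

Routes whose prefix contains 81.150.188.56:
  81.128.0.0/11 (81.128.0.0 - 81.159.255.255) -> ge-0/0/3
  81.150.0.0/15 (81.150.0.0 - 81.151.255.255) -> ge-0/0/2
  81.150.128.0/17 (81.150.128.0 - 81.150.255.255) -> ge-0/0/13
More-specific entries that do NOT match:
  81.150.188.0/27 (81.150.188.0 - 81.150.188.31) does not contain 81.150.188.56
  81.150.180.0/26 (81.150.180.0 - 81.150.180.63) does not contain 81.150.188.56
  81.150.190.0/25 (81.150.190.0 - 81.150.190.127) does not contain 81.150.188.56
  80.150.188.0/24 (80.150.188.0 - 80.150.188.255) does not contain 81.150.188.56
  81.150.160.0/20 (81.150.160.0 - 81.150.175.255) does not contain 81.150.188.56
  81.150.224.0/19 (81.150.224.0 - 81.150.255.255) does not contain 81.150.188.56
Longest matching prefix is /17 -> interface ge-0/0/13.

ge-0/0/13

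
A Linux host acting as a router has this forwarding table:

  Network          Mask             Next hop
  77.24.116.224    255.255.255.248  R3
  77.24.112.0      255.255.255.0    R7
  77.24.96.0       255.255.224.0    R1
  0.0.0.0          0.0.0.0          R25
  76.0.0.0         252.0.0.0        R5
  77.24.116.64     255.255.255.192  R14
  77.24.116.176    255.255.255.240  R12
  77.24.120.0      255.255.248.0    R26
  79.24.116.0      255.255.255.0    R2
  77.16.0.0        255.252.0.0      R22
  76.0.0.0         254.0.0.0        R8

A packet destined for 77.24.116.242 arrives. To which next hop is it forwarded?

R1

Routes whose prefix contains 77.24.116.242:
  0.0.0.0/0 (default, matches everything) -> R25
  76.0.0.0/6 (76.0.0.0 - 79.255.255.255) -> R5
  76.0.0.0/7 (76.0.0.0 - 77.255.255.255) -> R8
  77.24.96.0/19 (77.24.96.0 - 77.24.127.255) -> R1
More-specific entries that do NOT match:
  77.24.116.224/29 (77.24.116.224 - 77.24.116.231) does not contain 77.24.116.242
  77.24.116.176/28 (77.24.116.176 - 77.24.116.191) does not contain 77.24.116.242
  77.24.116.64/26 (77.24.116.64 - 77.24.116.127) does not contain 77.24.116.242
  77.24.112.0/24 (77.24.112.0 - 77.24.112.255) does not contain 77.24.116.242
  79.24.116.0/24 (79.24.116.0 - 79.24.116.255) does not contain 77.24.116.242
  77.24.120.0/21 (77.24.120.0 - 77.24.127.255) does not contain 77.24.116.242
Longest matching prefix is /19 -> next hop R1.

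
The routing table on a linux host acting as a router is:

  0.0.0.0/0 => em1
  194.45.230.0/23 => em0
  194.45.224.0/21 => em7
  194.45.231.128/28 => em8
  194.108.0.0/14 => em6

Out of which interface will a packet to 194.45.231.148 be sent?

Routes whose prefix contains 194.45.231.148:
  0.0.0.0/0 (default, matches everything) -> em1
  194.45.224.0/21 (194.45.224.0 - 194.45.231.255) -> em7
  194.45.230.0/23 (194.45.230.0 - 194.45.231.255) -> em0
More-specific entries that do NOT match:
  194.45.231.128/28 (194.45.231.128 - 194.45.231.143) does not contain 194.45.231.148
Longest matching prefix is /23 -> interface em0.

em0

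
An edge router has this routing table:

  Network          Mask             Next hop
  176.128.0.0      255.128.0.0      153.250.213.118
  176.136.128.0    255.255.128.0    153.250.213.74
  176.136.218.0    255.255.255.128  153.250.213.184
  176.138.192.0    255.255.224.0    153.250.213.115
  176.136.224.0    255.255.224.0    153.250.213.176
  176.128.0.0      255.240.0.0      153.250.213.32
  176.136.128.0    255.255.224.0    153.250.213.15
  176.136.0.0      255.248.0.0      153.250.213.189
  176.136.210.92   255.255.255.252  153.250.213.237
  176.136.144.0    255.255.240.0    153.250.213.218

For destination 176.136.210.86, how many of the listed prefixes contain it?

Prefixes containing 176.136.210.86:
  176.128.0.0/9 (176.128.0.0 - 176.255.255.255)
  176.128.0.0/12 (176.128.0.0 - 176.143.255.255)
  176.136.0.0/13 (176.136.0.0 - 176.143.255.255)
  176.136.128.0/17 (176.136.128.0 - 176.136.255.255)
Total matching entries: 4.

4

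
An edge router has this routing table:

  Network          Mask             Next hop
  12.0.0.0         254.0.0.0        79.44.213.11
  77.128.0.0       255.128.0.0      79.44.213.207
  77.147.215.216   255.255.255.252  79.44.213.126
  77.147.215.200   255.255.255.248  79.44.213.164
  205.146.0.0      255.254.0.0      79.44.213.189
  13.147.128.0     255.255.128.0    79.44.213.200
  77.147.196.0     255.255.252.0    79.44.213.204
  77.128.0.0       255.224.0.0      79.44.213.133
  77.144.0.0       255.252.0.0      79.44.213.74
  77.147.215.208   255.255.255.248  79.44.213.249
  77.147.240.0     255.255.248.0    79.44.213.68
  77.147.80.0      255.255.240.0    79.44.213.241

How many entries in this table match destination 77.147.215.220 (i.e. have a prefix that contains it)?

Prefixes containing 77.147.215.220:
  77.128.0.0/9 (77.128.0.0 - 77.255.255.255)
  77.128.0.0/11 (77.128.0.0 - 77.159.255.255)
  77.144.0.0/14 (77.144.0.0 - 77.147.255.255)
Total matching entries: 3.

3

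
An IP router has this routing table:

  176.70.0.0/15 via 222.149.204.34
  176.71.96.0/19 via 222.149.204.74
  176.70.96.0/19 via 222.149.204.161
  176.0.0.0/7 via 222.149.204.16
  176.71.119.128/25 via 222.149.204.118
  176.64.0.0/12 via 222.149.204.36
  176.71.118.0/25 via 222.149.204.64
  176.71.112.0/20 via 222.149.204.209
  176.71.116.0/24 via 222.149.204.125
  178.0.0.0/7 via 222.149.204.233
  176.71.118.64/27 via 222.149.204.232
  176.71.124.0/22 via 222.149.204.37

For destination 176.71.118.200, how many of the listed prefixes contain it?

Prefixes containing 176.71.118.200:
  176.0.0.0/7 (176.0.0.0 - 177.255.255.255)
  176.64.0.0/12 (176.64.0.0 - 176.79.255.255)
  176.70.0.0/15 (176.70.0.0 - 176.71.255.255)
  176.71.96.0/19 (176.71.96.0 - 176.71.127.255)
  176.71.112.0/20 (176.71.112.0 - 176.71.127.255)
Total matching entries: 5.

5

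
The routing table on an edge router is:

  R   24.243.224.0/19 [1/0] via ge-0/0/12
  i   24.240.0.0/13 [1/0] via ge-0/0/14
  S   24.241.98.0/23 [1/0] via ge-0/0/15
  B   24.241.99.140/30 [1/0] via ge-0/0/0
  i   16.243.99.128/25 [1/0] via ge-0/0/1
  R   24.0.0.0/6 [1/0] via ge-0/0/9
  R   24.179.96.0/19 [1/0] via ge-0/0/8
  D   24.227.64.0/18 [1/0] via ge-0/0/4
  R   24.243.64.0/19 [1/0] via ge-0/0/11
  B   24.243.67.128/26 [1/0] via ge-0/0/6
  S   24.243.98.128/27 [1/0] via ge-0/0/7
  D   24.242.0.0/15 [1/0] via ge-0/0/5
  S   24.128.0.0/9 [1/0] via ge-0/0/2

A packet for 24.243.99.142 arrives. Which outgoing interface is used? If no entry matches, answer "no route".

ge-0/0/5

Routes whose prefix contains 24.243.99.142:
  24.0.0.0/6 (24.0.0.0 - 27.255.255.255) -> ge-0/0/9
  24.128.0.0/9 (24.128.0.0 - 24.255.255.255) -> ge-0/0/2
  24.240.0.0/13 (24.240.0.0 - 24.247.255.255) -> ge-0/0/14
  24.242.0.0/15 (24.242.0.0 - 24.243.255.255) -> ge-0/0/5
More-specific entries that do NOT match:
  24.241.99.140/30 (24.241.99.140 - 24.241.99.143) does not contain 24.243.99.142
  24.243.98.128/27 (24.243.98.128 - 24.243.98.159) does not contain 24.243.99.142
  24.243.67.128/26 (24.243.67.128 - 24.243.67.191) does not contain 24.243.99.142
  16.243.99.128/25 (16.243.99.128 - 16.243.99.255) does not contain 24.243.99.142
  24.241.98.0/23 (24.241.98.0 - 24.241.99.255) does not contain 24.243.99.142
  24.243.224.0/19 (24.243.224.0 - 24.243.255.255) does not contain 24.243.99.142
  24.179.96.0/19 (24.179.96.0 - 24.179.127.255) does not contain 24.243.99.142
  24.243.64.0/19 (24.243.64.0 - 24.243.95.255) does not contain 24.243.99.142
  24.227.64.0/18 (24.227.64.0 - 24.227.127.255) does not contain 24.243.99.142
Longest matching prefix is /15 -> interface ge-0/0/5.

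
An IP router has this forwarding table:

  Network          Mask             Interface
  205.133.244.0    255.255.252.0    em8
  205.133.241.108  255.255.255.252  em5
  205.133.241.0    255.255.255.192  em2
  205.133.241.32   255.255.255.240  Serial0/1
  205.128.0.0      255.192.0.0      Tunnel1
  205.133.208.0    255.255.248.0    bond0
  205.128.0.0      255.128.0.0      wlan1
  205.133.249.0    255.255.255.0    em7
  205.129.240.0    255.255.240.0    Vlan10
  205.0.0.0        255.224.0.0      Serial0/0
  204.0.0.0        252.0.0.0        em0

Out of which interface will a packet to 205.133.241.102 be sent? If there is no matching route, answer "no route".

Routes whose prefix contains 205.133.241.102:
  204.0.0.0/6 (204.0.0.0 - 207.255.255.255) -> em0
  205.128.0.0/9 (205.128.0.0 - 205.255.255.255) -> wlan1
  205.128.0.0/10 (205.128.0.0 - 205.191.255.255) -> Tunnel1
More-specific entries that do NOT match:
  205.133.241.108/30 (205.133.241.108 - 205.133.241.111) does not contain 205.133.241.102
  205.133.241.32/28 (205.133.241.32 - 205.133.241.47) does not contain 205.133.241.102
  205.133.241.0/26 (205.133.241.0 - 205.133.241.63) does not contain 205.133.241.102
  205.133.249.0/24 (205.133.249.0 - 205.133.249.255) does not contain 205.133.241.102
  205.133.244.0/22 (205.133.244.0 - 205.133.247.255) does not contain 205.133.241.102
  205.133.208.0/21 (205.133.208.0 - 205.133.215.255) does not contain 205.133.241.102
  205.129.240.0/20 (205.129.240.0 - 205.129.255.255) does not contain 205.133.241.102
  205.0.0.0/11 (205.0.0.0 - 205.31.255.255) does not contain 205.133.241.102
Longest matching prefix is /10 -> interface Tunnel1.

Tunnel1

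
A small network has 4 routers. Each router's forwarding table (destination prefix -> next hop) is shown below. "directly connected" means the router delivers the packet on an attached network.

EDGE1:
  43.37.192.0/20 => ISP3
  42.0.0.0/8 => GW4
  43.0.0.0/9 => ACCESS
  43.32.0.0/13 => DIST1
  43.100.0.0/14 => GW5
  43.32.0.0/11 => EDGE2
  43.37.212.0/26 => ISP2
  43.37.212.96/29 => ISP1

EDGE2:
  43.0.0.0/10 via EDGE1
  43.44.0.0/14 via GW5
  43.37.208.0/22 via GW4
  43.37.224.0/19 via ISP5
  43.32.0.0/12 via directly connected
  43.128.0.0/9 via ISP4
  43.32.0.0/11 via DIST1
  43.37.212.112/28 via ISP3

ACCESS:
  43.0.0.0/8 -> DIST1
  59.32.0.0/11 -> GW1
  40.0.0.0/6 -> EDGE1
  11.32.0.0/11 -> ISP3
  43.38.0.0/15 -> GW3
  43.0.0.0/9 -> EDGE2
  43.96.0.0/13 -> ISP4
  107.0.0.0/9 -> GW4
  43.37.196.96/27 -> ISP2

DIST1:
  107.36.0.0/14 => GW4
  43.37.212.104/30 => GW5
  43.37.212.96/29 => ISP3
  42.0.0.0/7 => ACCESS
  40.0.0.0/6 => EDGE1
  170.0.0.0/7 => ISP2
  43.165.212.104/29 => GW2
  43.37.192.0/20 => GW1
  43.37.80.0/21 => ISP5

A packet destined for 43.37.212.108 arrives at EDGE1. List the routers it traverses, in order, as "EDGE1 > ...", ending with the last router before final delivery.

At EDGE1: longest match for 43.37.212.108 is 43.32.0.0/13 -> DIST1
At DIST1: longest match for 43.37.212.108 is 42.0.0.0/7 -> ACCESS
At ACCESS: longest match for 43.37.212.108 is 43.0.0.0/9 -> EDGE2
At EDGE2: longest match for 43.37.212.108 is 43.32.0.0/12 -> directly connected

EDGE1 > DIST1 > ACCESS > EDGE2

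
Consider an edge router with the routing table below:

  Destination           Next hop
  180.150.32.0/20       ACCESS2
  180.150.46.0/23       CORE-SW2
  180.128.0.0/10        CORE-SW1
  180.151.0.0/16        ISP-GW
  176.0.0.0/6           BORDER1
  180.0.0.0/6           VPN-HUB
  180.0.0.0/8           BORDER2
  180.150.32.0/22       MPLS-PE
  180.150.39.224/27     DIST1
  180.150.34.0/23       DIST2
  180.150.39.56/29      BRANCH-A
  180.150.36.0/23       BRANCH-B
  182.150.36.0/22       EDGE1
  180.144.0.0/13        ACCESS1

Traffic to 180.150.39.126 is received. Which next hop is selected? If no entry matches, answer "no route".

ACCESS2

Routes whose prefix contains 180.150.39.126:
  180.0.0.0/6 (180.0.0.0 - 183.255.255.255) -> VPN-HUB
  180.0.0.0/8 (180.0.0.0 - 180.255.255.255) -> BORDER2
  180.128.0.0/10 (180.128.0.0 - 180.191.255.255) -> CORE-SW1
  180.144.0.0/13 (180.144.0.0 - 180.151.255.255) -> ACCESS1
  180.150.32.0/20 (180.150.32.0 - 180.150.47.255) -> ACCESS2
More-specific entries that do NOT match:
  180.150.39.56/29 (180.150.39.56 - 180.150.39.63) does not contain 180.150.39.126
  180.150.39.224/27 (180.150.39.224 - 180.150.39.255) does not contain 180.150.39.126
  180.150.46.0/23 (180.150.46.0 - 180.150.47.255) does not contain 180.150.39.126
  180.150.34.0/23 (180.150.34.0 - 180.150.35.255) does not contain 180.150.39.126
  180.150.36.0/23 (180.150.36.0 - 180.150.37.255) does not contain 180.150.39.126
  180.150.32.0/22 (180.150.32.0 - 180.150.35.255) does not contain 180.150.39.126
  182.150.36.0/22 (182.150.36.0 - 182.150.39.255) does not contain 180.150.39.126
Longest matching prefix is /20 -> next hop ACCESS2.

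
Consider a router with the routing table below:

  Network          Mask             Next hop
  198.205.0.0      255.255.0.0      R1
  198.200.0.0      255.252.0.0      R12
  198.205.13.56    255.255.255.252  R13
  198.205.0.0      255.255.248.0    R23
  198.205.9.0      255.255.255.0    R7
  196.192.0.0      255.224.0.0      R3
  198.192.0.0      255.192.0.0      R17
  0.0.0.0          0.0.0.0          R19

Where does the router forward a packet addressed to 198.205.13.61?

R1

Routes whose prefix contains 198.205.13.61:
  0.0.0.0/0 (default, matches everything) -> R19
  198.192.0.0/10 (198.192.0.0 - 198.255.255.255) -> R17
  198.205.0.0/16 (198.205.0.0 - 198.205.255.255) -> R1
More-specific entries that do NOT match:
  198.205.13.56/30 (198.205.13.56 - 198.205.13.59) does not contain 198.205.13.61
  198.205.9.0/24 (198.205.9.0 - 198.205.9.255) does not contain 198.205.13.61
  198.205.0.0/21 (198.205.0.0 - 198.205.7.255) does not contain 198.205.13.61
Longest matching prefix is /16 -> next hop R1.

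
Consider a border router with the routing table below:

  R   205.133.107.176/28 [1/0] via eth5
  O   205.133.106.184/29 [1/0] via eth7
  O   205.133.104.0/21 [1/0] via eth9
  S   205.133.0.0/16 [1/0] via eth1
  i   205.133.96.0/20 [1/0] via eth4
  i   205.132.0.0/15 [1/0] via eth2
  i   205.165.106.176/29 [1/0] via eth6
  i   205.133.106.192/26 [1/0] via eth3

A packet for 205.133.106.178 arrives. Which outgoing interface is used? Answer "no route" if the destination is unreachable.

Routes whose prefix contains 205.133.106.178:
  205.132.0.0/15 (205.132.0.0 - 205.133.255.255) -> eth2
  205.133.0.0/16 (205.133.0.0 - 205.133.255.255) -> eth1
  205.133.96.0/20 (205.133.96.0 - 205.133.111.255) -> eth4
  205.133.104.0/21 (205.133.104.0 - 205.133.111.255) -> eth9
More-specific entries that do NOT match:
  205.133.106.184/29 (205.133.106.184 - 205.133.106.191) does not contain 205.133.106.178
  205.165.106.176/29 (205.165.106.176 - 205.165.106.183) does not contain 205.133.106.178
  205.133.107.176/28 (205.133.107.176 - 205.133.107.191) does not contain 205.133.106.178
  205.133.106.192/26 (205.133.106.192 - 205.133.106.255) does not contain 205.133.106.178
Longest matching prefix is /21 -> interface eth9.

eth9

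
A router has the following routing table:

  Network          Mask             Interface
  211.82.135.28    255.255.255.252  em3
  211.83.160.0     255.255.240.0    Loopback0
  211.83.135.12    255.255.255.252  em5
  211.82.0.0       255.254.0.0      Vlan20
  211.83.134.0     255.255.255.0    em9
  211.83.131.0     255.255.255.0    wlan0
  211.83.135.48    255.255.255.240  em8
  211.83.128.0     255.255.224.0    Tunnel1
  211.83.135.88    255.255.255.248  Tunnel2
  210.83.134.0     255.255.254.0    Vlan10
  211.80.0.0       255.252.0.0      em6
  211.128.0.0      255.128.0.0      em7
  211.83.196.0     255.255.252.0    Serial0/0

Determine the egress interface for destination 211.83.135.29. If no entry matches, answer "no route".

Routes whose prefix contains 211.83.135.29:
  211.80.0.0/14 (211.80.0.0 - 211.83.255.255) -> em6
  211.82.0.0/15 (211.82.0.0 - 211.83.255.255) -> Vlan20
  211.83.128.0/19 (211.83.128.0 - 211.83.159.255) -> Tunnel1
More-specific entries that do NOT match:
  211.82.135.28/30 (211.82.135.28 - 211.82.135.31) does not contain 211.83.135.29
  211.83.135.12/30 (211.83.135.12 - 211.83.135.15) does not contain 211.83.135.29
  211.83.135.88/29 (211.83.135.88 - 211.83.135.95) does not contain 211.83.135.29
  211.83.135.48/28 (211.83.135.48 - 211.83.135.63) does not contain 211.83.135.29
  211.83.134.0/24 (211.83.134.0 - 211.83.134.255) does not contain 211.83.135.29
  211.83.131.0/24 (211.83.131.0 - 211.83.131.255) does not contain 211.83.135.29
  210.83.134.0/23 (210.83.134.0 - 210.83.135.255) does not contain 211.83.135.29
  211.83.196.0/22 (211.83.196.0 - 211.83.199.255) does not contain 211.83.135.29
  211.83.160.0/20 (211.83.160.0 - 211.83.175.255) does not contain 211.83.135.29
Longest matching prefix is /19 -> interface Tunnel1.

Tunnel1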